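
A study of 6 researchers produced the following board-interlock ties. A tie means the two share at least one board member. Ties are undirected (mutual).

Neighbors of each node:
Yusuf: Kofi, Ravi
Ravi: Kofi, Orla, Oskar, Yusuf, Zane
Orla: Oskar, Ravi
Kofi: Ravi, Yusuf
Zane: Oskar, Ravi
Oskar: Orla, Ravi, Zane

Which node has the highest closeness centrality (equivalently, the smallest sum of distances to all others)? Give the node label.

Ravi

Farness (sum of distances to all others) for each node — Kofi:8, Orla:8, Oskar:7, Ravi:5, Yusuf:8, Zane:8.
The smallest farness is 5, for Ravi, so Ravi has the highest closeness.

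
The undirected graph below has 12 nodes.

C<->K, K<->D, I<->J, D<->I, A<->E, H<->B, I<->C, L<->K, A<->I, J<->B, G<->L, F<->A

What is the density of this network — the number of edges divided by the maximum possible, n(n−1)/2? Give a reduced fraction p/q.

2/11

There are 12 edges and 12 nodes, so the maximum possible is C(12,2) = 66.
Density = 12/66 = 2/11.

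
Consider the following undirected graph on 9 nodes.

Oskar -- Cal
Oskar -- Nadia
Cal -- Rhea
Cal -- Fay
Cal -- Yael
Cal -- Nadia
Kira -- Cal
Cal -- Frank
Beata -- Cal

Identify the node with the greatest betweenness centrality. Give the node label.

Unnormalized betweenness of each node: Beata:0, Cal:27, Fay:0, Frank:0, Kira:0, Nadia:0, Oskar:0, Rhea:0, Yael:0.
Cal has the largest value, 27, making it the main broker — the node through which the most shortest paths run.

Cal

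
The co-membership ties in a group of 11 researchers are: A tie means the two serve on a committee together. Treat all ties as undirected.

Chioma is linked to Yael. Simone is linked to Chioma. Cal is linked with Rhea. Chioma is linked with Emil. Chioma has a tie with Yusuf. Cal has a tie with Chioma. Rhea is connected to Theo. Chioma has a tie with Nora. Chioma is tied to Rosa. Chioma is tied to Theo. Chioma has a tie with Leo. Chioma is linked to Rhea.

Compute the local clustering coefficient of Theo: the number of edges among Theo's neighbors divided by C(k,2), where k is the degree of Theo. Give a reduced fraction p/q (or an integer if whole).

Theo's neighbors: Chioma and Rhea (k = 2).
Possible neighbor pairs: C(2,2) = 1. Edges among them: Chioma–Rhea → e = 1.
Clustering(Theo) = 1/1.

1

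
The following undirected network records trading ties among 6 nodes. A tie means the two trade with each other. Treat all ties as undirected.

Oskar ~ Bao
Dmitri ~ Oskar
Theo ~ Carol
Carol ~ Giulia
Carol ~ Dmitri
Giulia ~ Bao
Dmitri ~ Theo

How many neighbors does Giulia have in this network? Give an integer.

Giulia is directly tied to Bao and Carol. That is 2 neighbors, so the degree of Giulia is 2.

2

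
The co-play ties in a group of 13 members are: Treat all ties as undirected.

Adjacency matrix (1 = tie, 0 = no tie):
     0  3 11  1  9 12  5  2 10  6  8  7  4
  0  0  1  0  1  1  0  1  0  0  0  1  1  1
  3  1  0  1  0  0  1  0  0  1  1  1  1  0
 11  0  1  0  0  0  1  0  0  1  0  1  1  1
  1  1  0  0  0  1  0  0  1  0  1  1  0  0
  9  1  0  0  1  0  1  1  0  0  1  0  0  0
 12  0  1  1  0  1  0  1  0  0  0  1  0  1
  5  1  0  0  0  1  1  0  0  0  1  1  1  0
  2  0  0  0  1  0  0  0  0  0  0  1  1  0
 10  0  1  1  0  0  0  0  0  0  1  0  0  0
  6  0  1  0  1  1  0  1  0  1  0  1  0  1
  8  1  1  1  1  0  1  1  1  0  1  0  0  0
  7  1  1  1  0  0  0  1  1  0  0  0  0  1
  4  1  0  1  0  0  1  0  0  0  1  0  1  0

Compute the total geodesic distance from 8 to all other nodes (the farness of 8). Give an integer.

Distances from 8: 0:1, 1:1, 2:1, 3:1, 4:2, 5:1, 6:1, 7:2, 9:2, 10:2, 11:1, 12:1.
Sum = 1 + 1 + 1 + 1 + 2 + 1 + 1 + 2 + 2 + 2 + 1 + 1 = 16.

16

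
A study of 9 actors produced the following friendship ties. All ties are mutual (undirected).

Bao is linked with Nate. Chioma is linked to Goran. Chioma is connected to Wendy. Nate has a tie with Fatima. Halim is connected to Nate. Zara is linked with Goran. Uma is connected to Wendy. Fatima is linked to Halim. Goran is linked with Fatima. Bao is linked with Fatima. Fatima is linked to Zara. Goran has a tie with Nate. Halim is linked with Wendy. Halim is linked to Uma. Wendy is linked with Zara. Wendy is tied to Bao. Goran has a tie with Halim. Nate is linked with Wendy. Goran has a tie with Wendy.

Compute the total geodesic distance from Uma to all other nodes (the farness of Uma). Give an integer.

14

Distances from Uma: Bao:2, Chioma:2, Fatima:2, Goran:2, Halim:1, Nate:2, Wendy:1, Zara:2.
Sum = 2 + 2 + 2 + 2 + 1 + 2 + 1 + 2 = 14.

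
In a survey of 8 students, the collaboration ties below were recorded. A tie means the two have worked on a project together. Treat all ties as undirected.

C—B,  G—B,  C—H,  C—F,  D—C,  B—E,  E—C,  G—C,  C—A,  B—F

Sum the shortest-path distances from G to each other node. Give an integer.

12

Distances from G: A:2, B:1, C:1, D:2, E:2, F:2, H:2.
Sum = 2 + 1 + 1 + 2 + 2 + 2 + 2 = 12.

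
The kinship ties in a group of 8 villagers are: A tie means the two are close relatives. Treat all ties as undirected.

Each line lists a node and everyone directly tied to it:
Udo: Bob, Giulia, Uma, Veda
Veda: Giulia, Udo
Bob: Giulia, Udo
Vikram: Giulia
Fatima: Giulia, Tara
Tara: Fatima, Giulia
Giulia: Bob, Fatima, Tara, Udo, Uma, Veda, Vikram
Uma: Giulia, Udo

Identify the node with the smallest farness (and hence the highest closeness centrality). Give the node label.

Farness (sum of distances to all others) for each node — Bob:12, Fatima:12, Giulia:7, Tara:12, Udo:10, Uma:12, Veda:12, Vikram:13.
The smallest farness is 7, for Giulia, so Giulia has the highest closeness.

Giulia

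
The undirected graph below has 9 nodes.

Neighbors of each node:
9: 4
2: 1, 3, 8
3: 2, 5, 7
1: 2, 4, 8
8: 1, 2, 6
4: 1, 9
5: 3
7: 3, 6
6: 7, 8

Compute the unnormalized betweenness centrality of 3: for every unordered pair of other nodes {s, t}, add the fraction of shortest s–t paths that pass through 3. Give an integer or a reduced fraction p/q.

19/2

Pairs whose geodesics pass through 3 — 4–7: 1/2; 4–5: 1; 9–7: 1/2; 9–5: 1; 6–5: 1; 2–7: 1; 2–5: 1; 7–5: 1; 7–1: 1/2; 5–8: 1; 5–1: 1.
All other pairs contribute 0.
Summing the contributions gives betweenness(3) = 19/2.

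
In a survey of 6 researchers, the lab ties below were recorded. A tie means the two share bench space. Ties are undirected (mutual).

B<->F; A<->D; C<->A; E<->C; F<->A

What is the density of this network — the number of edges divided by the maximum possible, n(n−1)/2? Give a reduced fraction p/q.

1/3

There are 5 edges and 6 nodes, so the maximum possible is C(6,2) = 15.
Density = 5/15 = 1/3.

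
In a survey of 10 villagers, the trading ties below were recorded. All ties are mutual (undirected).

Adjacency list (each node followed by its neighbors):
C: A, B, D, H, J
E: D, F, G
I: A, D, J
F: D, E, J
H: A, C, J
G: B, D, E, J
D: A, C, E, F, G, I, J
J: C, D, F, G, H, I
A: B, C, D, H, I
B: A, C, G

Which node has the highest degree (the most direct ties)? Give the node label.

Degrees — A:5, B:3, C:5, D:7, E:3, F:3, G:4, H:3, I:3, J:6.
The maximum is 7, attained only by D.

D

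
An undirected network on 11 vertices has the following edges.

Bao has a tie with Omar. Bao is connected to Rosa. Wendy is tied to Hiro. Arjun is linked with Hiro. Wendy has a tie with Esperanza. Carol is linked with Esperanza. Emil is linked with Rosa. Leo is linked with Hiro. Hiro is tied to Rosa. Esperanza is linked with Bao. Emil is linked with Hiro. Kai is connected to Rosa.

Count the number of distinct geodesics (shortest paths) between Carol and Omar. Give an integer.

1

The shortest distance is 3, and the only length-3 path is Carol–Esperanza–Bao–Omar. So there is exactly 1 shortest path.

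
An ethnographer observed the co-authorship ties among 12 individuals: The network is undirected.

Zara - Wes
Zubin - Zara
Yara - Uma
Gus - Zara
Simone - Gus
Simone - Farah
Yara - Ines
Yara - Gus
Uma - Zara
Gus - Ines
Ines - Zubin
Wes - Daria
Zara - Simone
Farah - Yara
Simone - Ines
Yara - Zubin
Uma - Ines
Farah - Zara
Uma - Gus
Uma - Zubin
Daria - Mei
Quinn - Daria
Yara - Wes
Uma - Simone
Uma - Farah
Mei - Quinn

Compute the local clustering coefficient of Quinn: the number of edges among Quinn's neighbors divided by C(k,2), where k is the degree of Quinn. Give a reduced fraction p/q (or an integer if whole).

Quinn's neighbors: Daria and Mei (k = 2).
Possible neighbor pairs: C(2,2) = 1. Edges among them: Daria–Mei → e = 1.
Clustering(Quinn) = 1/1.

1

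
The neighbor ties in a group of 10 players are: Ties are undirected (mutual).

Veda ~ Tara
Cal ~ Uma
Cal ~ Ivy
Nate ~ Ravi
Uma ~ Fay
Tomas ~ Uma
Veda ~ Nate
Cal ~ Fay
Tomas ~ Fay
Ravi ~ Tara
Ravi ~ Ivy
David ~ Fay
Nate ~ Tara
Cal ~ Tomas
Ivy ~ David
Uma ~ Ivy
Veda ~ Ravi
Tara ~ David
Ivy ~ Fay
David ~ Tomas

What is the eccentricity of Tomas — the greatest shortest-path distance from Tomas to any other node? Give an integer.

Distances from Tomas: Cal:1, David:1, Fay:1, Ivy:2, Nate:3, Ravi:3, Tara:2, Uma:1, Veda:3.
The largest is 3 (to Ravi, Veda, and Nate), so the eccentricity of Tomas is 3.

3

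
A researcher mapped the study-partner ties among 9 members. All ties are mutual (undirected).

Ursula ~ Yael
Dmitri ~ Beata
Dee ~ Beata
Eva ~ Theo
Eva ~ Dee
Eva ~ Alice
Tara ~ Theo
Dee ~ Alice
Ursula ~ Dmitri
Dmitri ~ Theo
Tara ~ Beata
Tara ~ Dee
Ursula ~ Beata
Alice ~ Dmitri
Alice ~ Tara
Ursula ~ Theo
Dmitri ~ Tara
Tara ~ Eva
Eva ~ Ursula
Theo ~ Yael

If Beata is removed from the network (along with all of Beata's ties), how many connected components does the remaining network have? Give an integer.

1

Beata's neighbors (Dee, Dmitri, Tara, and Ursula) remain reachable from one another through other ties, so the rest of the network stays in one piece.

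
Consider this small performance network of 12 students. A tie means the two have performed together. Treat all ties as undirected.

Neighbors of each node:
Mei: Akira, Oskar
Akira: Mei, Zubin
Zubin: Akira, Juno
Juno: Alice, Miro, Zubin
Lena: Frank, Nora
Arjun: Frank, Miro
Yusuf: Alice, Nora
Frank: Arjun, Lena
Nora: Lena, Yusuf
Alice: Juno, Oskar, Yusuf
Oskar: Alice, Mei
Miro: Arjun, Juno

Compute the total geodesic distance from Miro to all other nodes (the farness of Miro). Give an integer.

Distances from Miro: Akira:3, Alice:2, Arjun:1, Frank:2, Juno:1, Lena:3, Mei:4, Nora:4, Oskar:3, Yusuf:3, Zubin:2.
Sum = 3 + 2 + 1 + 2 + 1 + 3 + 4 + 4 + 3 + 3 + 2 = 28.

28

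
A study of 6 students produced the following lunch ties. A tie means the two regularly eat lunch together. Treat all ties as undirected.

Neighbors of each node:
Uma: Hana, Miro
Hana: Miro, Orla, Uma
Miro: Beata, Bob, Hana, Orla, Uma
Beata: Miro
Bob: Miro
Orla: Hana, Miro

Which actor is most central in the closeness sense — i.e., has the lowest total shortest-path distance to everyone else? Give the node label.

Farness (sum of distances to all others) for each node — Beata:9, Bob:9, Hana:7, Miro:5, Orla:8, Uma:8.
The smallest farness is 5, for Miro, so Miro has the highest closeness.

Miro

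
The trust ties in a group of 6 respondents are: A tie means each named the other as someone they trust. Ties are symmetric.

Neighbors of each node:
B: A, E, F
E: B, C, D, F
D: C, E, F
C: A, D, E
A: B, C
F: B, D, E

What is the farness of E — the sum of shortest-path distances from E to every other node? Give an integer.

6

Distances from E: A:2, B:1, C:1, D:1, F:1.
Sum = 2 + 1 + 1 + 1 + 1 = 6.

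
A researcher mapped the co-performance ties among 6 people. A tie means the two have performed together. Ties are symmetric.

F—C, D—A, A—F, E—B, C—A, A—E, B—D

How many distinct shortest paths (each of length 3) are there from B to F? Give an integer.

2

The shortest distance is 3. The length-3 paths are: B–D–A–F; B–E–A–F.
That gives 2 distinct shortest paths.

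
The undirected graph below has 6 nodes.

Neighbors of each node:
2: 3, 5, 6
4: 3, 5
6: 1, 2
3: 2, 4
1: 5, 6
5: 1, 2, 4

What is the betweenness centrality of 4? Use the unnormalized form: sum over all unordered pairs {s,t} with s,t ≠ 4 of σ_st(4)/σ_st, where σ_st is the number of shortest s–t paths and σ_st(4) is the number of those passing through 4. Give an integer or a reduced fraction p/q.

5/6

Pairs whose geodesics pass through 4 — 3–5: 1/2; 3–1: 1/3.
All other pairs contribute 0.
Summing the contributions gives betweenness(4) = 5/6.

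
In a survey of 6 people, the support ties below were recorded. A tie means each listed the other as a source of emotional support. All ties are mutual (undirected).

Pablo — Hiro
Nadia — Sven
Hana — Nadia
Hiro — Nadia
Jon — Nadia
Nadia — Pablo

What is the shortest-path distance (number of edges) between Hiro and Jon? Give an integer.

2

One shortest route is Hiro – Nadia – Jon, which uses 2 edges, and Hiro and Jon are not directly tied, so nothing shorter exists. So d(Hiro,Jon) = 2.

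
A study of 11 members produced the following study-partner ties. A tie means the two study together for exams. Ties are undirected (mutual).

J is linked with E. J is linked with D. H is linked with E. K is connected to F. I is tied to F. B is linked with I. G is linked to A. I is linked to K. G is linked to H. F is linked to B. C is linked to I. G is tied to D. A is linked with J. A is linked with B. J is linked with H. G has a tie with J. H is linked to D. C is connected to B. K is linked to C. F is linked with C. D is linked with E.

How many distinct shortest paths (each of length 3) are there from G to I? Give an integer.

The shortest distance is 3, and the only length-3 path is G–A–B–I. So there is exactly 1 shortest path.

1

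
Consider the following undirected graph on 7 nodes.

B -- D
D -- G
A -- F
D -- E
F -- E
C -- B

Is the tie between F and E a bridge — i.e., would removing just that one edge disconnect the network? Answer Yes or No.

Without the F–E edge there is no alternate route between F and E, so the network disconnects. It is a bridge.

Yes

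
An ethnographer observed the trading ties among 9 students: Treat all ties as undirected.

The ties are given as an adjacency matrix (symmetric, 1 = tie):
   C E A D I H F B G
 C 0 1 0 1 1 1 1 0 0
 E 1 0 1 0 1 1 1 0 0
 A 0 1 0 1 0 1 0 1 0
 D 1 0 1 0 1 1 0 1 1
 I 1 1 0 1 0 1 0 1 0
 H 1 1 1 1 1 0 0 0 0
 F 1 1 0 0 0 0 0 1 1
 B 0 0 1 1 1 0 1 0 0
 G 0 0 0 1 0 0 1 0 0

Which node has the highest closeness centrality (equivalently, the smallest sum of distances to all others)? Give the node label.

D

Farness (sum of distances to all others) for each node — A:12, B:12, C:11, D:10, E:11, F:12, G:14, H:11, I:11.
The smallest farness is 10, for D, so D has the highest closeness.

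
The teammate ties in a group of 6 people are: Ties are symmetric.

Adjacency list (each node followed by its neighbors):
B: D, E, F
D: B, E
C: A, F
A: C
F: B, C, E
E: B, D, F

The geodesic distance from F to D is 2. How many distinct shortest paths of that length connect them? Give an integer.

2

The shortest distance is 2. The length-2 paths are: F–E–D; F–B–D.
That gives 2 distinct shortest paths.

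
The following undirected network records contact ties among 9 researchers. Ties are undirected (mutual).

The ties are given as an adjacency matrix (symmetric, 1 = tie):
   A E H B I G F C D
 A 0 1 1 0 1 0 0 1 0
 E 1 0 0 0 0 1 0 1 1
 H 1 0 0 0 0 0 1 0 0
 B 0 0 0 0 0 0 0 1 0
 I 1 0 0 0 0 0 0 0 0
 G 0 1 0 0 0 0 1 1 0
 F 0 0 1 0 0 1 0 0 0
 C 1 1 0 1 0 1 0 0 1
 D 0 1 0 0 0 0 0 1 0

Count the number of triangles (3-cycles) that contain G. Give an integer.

G's neighbors: C, E, and F.
Neighbor pairs that are themselves tied: G–C–E. Each forms one triangle with G, for 1 in total.

1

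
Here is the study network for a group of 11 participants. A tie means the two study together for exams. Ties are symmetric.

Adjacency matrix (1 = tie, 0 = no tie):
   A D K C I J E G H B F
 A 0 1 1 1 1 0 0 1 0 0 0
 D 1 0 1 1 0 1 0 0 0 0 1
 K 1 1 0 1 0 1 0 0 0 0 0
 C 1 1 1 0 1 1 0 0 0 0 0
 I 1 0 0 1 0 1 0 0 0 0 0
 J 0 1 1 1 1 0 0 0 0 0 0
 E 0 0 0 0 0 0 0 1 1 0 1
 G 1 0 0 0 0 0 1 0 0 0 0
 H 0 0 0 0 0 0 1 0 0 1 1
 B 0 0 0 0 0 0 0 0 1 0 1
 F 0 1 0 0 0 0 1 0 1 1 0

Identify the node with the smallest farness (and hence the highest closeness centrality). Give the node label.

D

Farness (sum of distances to all others) for each node — A:17, B:25, C:18, D:15, E:21, F:17, G:20, H:23, I:23, J:20, K:19.
The smallest farness is 15, for D, so D has the highest closeness.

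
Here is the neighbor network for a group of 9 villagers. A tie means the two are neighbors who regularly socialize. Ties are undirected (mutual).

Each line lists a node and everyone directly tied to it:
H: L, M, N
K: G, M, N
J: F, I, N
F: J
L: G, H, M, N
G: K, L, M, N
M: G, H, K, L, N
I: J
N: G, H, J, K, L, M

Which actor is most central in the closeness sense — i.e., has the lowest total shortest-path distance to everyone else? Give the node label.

Farness (sum of distances to all others) for each node — F:20, G:14, H:15, I:20, J:13, K:15, L:14, M:13, N:10.
The smallest farness is 10, for N, so N has the highest closeness.

N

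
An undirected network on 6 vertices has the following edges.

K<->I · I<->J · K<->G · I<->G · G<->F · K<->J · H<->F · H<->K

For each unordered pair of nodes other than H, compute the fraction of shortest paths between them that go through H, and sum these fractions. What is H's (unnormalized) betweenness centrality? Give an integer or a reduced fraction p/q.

5/6

Pairs whose geodesics pass through H — J–F: 1/3; K–F: 1/2.
All other pairs contribute 0.
Summing the contributions gives betweenness(H) = 5/6.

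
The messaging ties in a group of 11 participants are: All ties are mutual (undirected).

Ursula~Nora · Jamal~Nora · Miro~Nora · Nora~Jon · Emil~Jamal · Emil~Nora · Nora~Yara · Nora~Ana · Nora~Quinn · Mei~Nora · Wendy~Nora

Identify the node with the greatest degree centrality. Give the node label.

Degrees — Ana:1, Emil:2, Jamal:2, Jon:1, Mei:1, Miro:1, Nora:10, Quinn:1, Ursula:1, Wendy:1, Yara:1.
The maximum is 10, attained only by Nora.

Nora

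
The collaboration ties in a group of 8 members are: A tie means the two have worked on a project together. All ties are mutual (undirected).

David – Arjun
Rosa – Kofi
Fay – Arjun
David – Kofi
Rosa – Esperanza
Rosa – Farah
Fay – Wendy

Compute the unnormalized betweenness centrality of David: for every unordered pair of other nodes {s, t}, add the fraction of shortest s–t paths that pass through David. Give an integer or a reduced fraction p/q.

Pairs whose geodesics pass through David — Farah–Wendy: 1; Farah–Fay: 1; Farah–Arjun: 1; Rosa–Wendy: 1; Rosa–Fay: 1; Rosa–Arjun: 1; Wendy–Kofi: 1; Wendy–Esperanza: 1; Fay–Kofi: 1; Fay–Esperanza: 1; Kofi–Arjun: 1; Arjun–Esperanza: 1.
All other pairs contribute 0.
Summing the contributions gives betweenness(David) = 12.

12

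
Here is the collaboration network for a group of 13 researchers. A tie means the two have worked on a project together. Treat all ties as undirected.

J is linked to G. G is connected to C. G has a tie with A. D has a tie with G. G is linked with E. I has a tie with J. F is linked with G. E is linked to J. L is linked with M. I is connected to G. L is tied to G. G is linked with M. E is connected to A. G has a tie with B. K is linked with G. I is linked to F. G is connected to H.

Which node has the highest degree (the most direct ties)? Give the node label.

G

Degrees — A:2, B:1, C:1, D:1, E:3, F:2, G:12, H:1, I:3, J:3, K:1, L:2, M:2.
The maximum is 12, attained only by G.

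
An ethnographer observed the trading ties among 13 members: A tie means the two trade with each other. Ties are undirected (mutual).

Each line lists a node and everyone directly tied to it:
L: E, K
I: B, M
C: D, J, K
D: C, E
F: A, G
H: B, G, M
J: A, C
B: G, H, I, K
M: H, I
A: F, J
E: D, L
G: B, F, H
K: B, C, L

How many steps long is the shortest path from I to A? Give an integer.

One shortest route is I – B – G – F – A, which uses 4 edges, and at distance 3 from I we only reach {C, F, L}, which does not include A. So d(I,A) = 4.

4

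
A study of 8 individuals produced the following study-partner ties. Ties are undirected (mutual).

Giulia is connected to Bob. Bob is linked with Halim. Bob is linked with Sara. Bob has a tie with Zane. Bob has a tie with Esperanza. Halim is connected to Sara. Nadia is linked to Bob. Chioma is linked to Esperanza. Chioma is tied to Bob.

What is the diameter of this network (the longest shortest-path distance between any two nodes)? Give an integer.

2

Eccentricity of each node (its greatest distance to any other): Bob:1, Chioma:2, Esperanza:2, Giulia:2, Halim:2, Nadia:2, Sara:2, Zane:2.
The maximum eccentricity is 2, realized for instance by the pair Nadia–Halim via Nadia – Bob – Halim. So the diameter is 2.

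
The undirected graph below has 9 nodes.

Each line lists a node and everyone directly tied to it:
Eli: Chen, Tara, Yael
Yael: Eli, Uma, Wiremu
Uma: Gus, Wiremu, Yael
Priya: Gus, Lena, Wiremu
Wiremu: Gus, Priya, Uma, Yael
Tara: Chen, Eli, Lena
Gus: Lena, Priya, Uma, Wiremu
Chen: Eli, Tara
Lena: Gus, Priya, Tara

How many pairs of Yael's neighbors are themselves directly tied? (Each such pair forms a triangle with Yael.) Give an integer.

Yael's neighbors: Eli, Uma, and Wiremu.
Neighbor pairs that are themselves tied: Yael–Uma–Wiremu. Each forms one triangle with Yael, for 1 in total.

1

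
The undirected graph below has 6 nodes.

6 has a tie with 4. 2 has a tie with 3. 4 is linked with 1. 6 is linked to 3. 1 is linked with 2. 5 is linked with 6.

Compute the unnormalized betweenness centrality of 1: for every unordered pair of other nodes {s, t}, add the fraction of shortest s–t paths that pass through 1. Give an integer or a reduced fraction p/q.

1

Pairs whose geodesics pass through 1 — 4–2: 1.
All other pairs contribute 0.
Summing the contributions gives betweenness(1) = 1.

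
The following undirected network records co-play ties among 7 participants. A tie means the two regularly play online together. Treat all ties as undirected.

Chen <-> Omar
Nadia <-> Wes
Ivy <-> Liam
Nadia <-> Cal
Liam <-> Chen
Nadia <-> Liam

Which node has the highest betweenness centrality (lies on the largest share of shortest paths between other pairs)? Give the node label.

Unnormalized betweenness of each node: Cal:0, Chen:5, Ivy:0, Liam:11, Nadia:9, Omar:0, Wes:0.
Liam has the largest value, 11, making it the main broker — the node through which the most shortest paths run.

Liam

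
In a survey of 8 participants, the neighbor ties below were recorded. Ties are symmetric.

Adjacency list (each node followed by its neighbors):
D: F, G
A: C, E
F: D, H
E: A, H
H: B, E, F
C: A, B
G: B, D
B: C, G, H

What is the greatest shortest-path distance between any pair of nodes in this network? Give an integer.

Eccentricity of each node (its greatest distance to any other): A:4, B:2, C:3, D:4, E:3, F:3, G:3, H:2.
The maximum eccentricity is 4, realized for instance by the pair D–A via D – F – H – E – A. So the diameter is 4.

4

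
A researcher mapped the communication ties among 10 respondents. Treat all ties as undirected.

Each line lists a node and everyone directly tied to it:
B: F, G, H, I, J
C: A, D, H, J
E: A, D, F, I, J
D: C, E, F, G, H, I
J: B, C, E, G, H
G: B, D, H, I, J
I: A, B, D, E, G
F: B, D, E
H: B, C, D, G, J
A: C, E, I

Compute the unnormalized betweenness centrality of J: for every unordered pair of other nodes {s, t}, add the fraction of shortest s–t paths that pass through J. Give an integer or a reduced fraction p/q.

Pairs whose geodesics pass through J — H–E: 1/2; E–B: 1/3; E–C: 1/3; E–G: 1/3; B–C: 1/2; C–G: 1/3.
All other pairs contribute 0.
Summing the contributions gives betweenness(J) = 7/3.

7/3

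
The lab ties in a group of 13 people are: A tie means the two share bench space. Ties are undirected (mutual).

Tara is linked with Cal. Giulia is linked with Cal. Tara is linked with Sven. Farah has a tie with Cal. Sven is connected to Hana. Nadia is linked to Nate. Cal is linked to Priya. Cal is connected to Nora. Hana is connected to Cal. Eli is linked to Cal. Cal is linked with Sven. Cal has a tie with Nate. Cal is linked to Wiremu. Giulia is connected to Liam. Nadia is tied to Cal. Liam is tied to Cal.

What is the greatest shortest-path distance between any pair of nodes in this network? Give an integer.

2

Eccentricity of each node (its greatest distance to any other): Cal:1, Eli:2, Farah:2, Giulia:2, Hana:2, Liam:2, Nadia:2, Nate:2, Nora:2, Priya:2, Sven:2, Tara:2, Wiremu:2.
The maximum eccentricity is 2, realized for instance by the pair Nadia–Giulia via Nadia – Cal – Giulia. So the diameter is 2.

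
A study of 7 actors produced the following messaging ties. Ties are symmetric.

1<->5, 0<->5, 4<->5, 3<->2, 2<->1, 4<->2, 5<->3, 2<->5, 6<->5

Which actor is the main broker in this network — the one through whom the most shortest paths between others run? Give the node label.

Unnormalized betweenness of each node: 0:0, 1:0, 2:3/2, 3:0, 4:0, 5:21/2, 6:0.
5 has the largest value, 21/2, making it the main broker — the node through which the most shortest paths run.

5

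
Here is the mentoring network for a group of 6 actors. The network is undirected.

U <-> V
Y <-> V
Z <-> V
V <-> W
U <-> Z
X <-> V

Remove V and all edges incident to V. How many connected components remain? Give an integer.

Without V, the remaining ties split the others into: {U, Z}; {Y}; {X}; {W}.
That's 4 separate components.

4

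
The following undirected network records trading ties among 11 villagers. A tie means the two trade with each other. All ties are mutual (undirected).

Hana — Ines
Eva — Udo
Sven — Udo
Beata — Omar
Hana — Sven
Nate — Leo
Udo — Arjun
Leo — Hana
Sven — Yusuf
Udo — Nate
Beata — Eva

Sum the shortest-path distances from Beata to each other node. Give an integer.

30

Distances from Beata: Arjun:3, Eva:1, Hana:4, Ines:5, Leo:4, Nate:3, Omar:1, Sven:3, Udo:2, Yusuf:4.
Sum = 3 + 1 + 4 + 5 + 4 + 3 + 1 + 3 + 2 + 4 = 30.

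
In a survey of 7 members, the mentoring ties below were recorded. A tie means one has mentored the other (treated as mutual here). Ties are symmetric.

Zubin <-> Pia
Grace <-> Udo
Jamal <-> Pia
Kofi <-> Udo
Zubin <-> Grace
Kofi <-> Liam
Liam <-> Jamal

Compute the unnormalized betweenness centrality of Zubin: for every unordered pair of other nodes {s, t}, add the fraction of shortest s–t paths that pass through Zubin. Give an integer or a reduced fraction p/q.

Pairs whose geodesics pass through Zubin — Udo–Pia: 1; Grace–Pia: 1; Grace–Jamal: 1.
All other pairs contribute 0.
Summing the contributions gives betweenness(Zubin) = 3.

3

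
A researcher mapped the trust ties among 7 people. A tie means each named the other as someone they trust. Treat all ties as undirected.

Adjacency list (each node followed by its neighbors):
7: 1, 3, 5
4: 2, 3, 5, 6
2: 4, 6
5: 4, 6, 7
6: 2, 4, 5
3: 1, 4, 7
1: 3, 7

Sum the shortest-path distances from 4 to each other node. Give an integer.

Distances from 4: 1:2, 2:1, 3:1, 5:1, 6:1, 7:2.
Sum = 2 + 1 + 1 + 1 + 1 + 2 = 8.

8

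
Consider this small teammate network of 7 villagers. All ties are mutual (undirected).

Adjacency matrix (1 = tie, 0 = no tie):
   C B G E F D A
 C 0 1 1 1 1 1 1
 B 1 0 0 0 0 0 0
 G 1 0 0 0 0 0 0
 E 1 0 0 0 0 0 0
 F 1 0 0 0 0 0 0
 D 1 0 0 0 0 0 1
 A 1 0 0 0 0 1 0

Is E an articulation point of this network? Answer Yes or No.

Even without E, every remaining node can still reach every other (the residual graph is connected), so E is not a cut vertex.

No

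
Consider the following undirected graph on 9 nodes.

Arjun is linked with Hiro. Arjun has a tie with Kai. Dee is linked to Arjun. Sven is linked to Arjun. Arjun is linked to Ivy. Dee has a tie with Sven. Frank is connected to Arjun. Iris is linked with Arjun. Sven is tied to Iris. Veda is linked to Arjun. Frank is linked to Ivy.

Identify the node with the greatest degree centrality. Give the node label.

Degrees — Arjun:8, Dee:2, Frank:2, Hiro:1, Iris:2, Ivy:2, Kai:1, Sven:3, Veda:1.
The maximum is 8, attained only by Arjun.

Arjun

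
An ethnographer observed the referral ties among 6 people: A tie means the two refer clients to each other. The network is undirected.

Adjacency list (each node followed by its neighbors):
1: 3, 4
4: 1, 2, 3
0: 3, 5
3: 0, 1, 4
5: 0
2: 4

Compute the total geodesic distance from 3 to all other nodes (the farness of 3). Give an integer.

7

Distances from 3: 0:1, 1:1, 2:2, 4:1, 5:2.
Sum = 1 + 1 + 2 + 1 + 2 = 7.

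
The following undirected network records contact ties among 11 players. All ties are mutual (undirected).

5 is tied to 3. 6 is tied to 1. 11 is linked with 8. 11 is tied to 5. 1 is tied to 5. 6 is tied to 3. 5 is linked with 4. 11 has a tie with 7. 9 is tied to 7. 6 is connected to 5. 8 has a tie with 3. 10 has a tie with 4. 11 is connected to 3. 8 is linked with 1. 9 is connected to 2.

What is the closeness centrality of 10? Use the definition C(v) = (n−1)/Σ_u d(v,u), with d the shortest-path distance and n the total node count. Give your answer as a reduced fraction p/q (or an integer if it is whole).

Distances from 10: 1:3, 2:6, 3:3, 4:1, 5:2, 6:3, 7:4, 8:4, 9:5, 11:3. Sum = 34.
n = 11, so closeness = 10/34 = 5/17.

5/17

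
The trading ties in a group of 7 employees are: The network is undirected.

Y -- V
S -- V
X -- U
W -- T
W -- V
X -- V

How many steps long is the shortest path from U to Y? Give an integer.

One shortest route is U – X – V – Y, which uses 3 edges, and at distance 2 from U we only reach {V}, which does not include Y. So d(U,Y) = 3.

3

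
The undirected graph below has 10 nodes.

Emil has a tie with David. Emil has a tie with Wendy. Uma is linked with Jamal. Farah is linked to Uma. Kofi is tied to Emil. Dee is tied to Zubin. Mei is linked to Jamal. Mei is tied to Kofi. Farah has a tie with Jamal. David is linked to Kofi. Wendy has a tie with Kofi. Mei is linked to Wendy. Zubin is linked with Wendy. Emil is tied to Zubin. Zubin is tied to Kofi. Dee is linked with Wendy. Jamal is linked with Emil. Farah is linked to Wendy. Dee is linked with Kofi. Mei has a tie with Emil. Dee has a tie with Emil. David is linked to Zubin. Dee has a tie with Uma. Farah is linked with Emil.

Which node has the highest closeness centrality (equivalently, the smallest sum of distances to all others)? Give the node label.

Emil

Farness (sum of distances to all others) for each node — David:16, Dee:13, Emil:10, Farah:14, Jamal:14, Kofi:12, Mei:14, Uma:16, Wendy:12, Zubin:13.
The smallest farness is 10, for Emil, so Emil has the highest closeness.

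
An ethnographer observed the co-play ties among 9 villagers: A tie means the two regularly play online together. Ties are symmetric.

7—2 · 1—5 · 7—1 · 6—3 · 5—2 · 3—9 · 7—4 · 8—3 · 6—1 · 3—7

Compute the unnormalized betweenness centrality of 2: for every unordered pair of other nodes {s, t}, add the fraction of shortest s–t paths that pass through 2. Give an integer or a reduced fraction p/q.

2

Pairs whose geodesics pass through 2 — 7–5: 1/2; 3–5: 1/3; 9–5: 1/3; 5–8: 1/3; 5–4: 1/2.
All other pairs contribute 0.
Summing the contributions gives betweenness(2) = 2.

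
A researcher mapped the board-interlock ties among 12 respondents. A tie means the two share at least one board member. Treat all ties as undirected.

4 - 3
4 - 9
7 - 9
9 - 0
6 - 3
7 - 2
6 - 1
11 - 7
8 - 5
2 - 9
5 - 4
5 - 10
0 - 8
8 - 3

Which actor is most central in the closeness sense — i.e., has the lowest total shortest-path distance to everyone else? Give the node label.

4

Farness (sum of distances to all others) for each node — 0:25, 1:42, 2:30, 3:24, 4:21, 5:26, 6:32, 7:29, 8:24, 9:22, 10:36, 11:39.
The smallest farness is 21, for 4, so 4 has the highest closeness.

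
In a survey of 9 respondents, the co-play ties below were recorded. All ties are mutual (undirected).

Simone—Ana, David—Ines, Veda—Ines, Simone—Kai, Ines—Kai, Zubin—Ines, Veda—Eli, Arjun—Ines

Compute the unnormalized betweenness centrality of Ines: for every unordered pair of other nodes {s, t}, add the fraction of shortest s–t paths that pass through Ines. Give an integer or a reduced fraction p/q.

Pairs whose geodesics pass through Ines — Zubin–Veda: 1; Zubin–Eli: 1; Zubin–Arjun: 1; Zubin–Kai: 1; Zubin–David: 1; Zubin–Simone: 1; Zubin–Ana: 1; Veda–Arjun: 1; Veda–Kai: 1; Veda–David: 1; Veda–Simone: 1; Veda–Ana: 1; Eli–Arjun: 1; Eli–Kai: 1 … (+10 more pairs).
All other pairs contribute 0.
Summing the contributions gives betweenness(Ines) = 24.

24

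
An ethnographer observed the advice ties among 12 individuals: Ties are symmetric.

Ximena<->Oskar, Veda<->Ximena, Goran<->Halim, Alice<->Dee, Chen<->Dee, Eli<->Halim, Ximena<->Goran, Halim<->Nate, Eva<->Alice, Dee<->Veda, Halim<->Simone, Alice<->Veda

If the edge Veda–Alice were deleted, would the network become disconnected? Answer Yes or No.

Even without that edge, Veda still reaches Alice via Veda – Dee – Alice, so the network stays connected. Not a bridge.

No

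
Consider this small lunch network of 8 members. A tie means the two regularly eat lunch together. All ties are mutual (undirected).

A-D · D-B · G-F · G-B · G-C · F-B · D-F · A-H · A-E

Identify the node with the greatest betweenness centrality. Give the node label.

D

Unnormalized betweenness of each node: A:11, B:4, C:0, D:12, E:0, F:4, G:6, H:0.
D has the largest value, 12, making it the main broker — the node through which the most shortest paths run.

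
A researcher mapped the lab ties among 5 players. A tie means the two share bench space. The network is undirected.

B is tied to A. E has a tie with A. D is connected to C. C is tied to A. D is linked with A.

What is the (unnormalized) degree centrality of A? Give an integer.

4

A is directly tied to B, C, D, and E. That is 4 neighbors, so the degree of A is 4.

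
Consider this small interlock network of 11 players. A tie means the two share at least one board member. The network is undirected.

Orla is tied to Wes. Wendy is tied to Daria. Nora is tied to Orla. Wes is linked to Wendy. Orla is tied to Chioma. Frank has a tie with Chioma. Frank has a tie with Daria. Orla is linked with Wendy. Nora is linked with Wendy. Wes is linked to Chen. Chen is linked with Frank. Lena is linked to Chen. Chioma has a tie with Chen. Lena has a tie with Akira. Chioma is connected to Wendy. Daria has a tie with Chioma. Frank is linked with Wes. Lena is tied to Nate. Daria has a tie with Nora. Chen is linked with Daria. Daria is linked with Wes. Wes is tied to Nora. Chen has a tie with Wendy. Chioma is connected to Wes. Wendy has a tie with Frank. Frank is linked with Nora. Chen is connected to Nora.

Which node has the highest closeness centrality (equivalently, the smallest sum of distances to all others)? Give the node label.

Farness (sum of distances to all others) for each node — Akira:27, Chen:13, Chioma:16, Daria:16, Frank:16, Lena:18, Nate:27, Nora:16, Orla:21, Wendy:15, Wes:15.
The smallest farness is 13, for Chen, so Chen has the highest closeness.

Chen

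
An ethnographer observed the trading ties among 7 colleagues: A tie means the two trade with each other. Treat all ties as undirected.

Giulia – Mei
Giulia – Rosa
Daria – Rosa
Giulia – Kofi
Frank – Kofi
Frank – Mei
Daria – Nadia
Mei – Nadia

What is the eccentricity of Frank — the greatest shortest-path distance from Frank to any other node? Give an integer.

3

Distances from Frank: Daria:3, Giulia:2, Kofi:1, Mei:1, Nadia:2, Rosa:3.
The largest is 3 (to Rosa and Daria), so the eccentricity of Frank is 3.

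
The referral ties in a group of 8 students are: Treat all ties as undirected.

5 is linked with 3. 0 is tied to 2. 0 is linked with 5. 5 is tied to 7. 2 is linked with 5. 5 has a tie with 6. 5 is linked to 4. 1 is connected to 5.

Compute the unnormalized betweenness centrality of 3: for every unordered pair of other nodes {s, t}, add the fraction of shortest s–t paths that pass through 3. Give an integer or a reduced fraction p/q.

No shortest path between any pair of other nodes passes through 3.
Summing the contributions gives betweenness(3) = 0.

0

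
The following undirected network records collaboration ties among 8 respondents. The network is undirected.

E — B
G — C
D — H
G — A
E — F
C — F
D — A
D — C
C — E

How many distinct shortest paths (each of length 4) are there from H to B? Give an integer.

The shortest distance is 4, and the only length-4 path is H–D–C–E–B. So there is exactly 1 shortest path.

1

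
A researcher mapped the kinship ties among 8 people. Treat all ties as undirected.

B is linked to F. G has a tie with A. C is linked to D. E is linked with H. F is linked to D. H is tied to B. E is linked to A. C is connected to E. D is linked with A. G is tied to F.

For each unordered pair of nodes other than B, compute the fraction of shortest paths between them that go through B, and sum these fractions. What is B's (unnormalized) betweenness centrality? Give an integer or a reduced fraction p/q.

25/12

Pairs whose geodesics pass through B — F–E: 1/4; F–H: 1; G–H: 1/2; D–H: 1/3.
All other pairs contribute 0.
Summing the contributions gives betweenness(B) = 25/12.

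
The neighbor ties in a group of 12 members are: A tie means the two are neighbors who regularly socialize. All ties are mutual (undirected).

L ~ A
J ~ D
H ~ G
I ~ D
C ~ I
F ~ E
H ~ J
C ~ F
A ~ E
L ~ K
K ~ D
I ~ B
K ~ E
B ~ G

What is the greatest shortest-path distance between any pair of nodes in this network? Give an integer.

Eccentricity of each node (its greatest distance to any other): A:6, B:5, C:4, D:3, E:5, F:5, G:6, H:5, I:4, J:4, K:4, L:5.
The maximum eccentricity is 6, realized for instance by the pair G–A via G – B – I – C – F – E – A. So the diameter is 6.

6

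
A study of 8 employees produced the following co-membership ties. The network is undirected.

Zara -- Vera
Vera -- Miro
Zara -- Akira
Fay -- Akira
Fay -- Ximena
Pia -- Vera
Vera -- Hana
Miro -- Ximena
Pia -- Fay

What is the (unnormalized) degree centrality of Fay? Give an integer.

3

Fay is directly tied to Akira, Pia, and Ximena. That is 3 neighbors, so the degree of Fay is 3.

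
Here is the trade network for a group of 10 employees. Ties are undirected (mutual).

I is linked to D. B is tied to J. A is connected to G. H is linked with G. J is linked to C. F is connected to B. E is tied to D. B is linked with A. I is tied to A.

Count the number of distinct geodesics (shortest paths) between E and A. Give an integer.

1

The shortest distance is 3, and the only length-3 path is E–D–I–A. So there is exactly 1 shortest path.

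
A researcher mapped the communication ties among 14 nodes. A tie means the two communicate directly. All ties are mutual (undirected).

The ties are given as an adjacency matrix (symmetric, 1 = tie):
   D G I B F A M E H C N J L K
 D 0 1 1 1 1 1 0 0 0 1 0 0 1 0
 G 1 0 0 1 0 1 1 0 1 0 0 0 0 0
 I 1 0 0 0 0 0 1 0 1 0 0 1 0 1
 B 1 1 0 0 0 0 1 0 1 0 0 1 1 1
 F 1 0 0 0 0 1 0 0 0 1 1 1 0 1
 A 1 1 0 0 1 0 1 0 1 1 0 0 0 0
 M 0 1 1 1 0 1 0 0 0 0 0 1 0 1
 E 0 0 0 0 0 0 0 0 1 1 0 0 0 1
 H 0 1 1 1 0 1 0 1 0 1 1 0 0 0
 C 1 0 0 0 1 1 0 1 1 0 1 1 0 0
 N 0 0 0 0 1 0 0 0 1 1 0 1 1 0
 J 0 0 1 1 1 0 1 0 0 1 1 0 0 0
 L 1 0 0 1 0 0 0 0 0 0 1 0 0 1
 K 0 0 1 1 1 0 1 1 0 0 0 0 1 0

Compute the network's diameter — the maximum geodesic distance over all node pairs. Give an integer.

2

Eccentricity of each node (its greatest distance to any other): A:2, B:2, C:2, D:2, E:2, F:2, G:2, H:2, I:2, J:2, K:2, L:2, M:2, N:2.
The maximum eccentricity is 2, realized for instance by the pair D–M via D – G – M. So the diameter is 2.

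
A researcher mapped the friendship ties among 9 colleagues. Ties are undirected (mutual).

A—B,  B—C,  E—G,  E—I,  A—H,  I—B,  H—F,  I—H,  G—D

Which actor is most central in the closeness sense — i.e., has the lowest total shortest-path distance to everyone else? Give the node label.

Farness (sum of distances to all others) for each node — A:20, B:17, C:24, D:29, E:17, F:24, G:22, H:17, I:14.
The smallest farness is 14, for I, so I has the highest closeness.

I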